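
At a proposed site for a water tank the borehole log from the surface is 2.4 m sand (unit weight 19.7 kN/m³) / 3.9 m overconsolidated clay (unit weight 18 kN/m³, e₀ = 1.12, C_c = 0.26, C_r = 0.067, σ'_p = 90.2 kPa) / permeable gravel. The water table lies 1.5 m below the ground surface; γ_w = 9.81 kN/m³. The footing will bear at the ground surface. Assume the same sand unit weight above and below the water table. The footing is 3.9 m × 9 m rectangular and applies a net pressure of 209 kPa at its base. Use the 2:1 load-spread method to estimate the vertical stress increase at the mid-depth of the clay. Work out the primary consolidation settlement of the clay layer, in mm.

Mid-depth of clay below the ground surface: z = 2.4 + 3.9/2 = 4.35 m.
Total vertical stress at mid-clay: σ_v = 19.7×2.4 + 18×1.95 = 82.38 kPa.
Pore pressure: u = 9.81×(4.35 − 1.5) = 27.959 kPa.
Initial effective stress: σ'_0 = σ_v − u = 82.38 − 27.959 = 54.421 kPa.
Stress increase at mid-clay by the 2:1 spreading method:
Δσ = qBL/((B+z)(L+z)) = 209×3.9×9/((3.9+4.35)(9+4.35)) = 66.607 kPa
Final effective stress: σ'_f = 54.421 + 66.607 = 121.03 kPa.
σ'_f = 121.03 > σ'_p = 90.2 kPa, so the stress path crosses the preconsolidation pressure — recompression up to σ'_p, then virgin compression beyond:
S_c = H/(1+e₀)·[C_r·log₁₀(σ'_p/σ'_0) + C_c·log₁₀(σ'_f/σ'_p)]
    = 3.9/2.12 × [0.067×log₁₀(90.2/54.421) + 0.26×log₁₀(121.03/90.2)]
    = 1.8396 × [0.014702 + 0.033198] = 0.08812 m

S_c ≈ 88.1 mm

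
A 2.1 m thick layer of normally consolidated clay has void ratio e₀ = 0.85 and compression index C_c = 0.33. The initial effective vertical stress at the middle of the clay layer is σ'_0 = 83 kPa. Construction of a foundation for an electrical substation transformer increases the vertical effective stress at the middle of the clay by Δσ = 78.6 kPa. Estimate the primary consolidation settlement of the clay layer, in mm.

Final effective stress: σ'_f = σ'_0 + Δσ = 83 + 78.6 = 161.6 kPa.
Normally consolidated clay, so the full stress increment lies on the virgin compression line:
S_c = C_c·H/(1+e₀)·log₁₀(σ'_f/σ'_0) = 0.33×2.1/(1+0.85)×log₁₀(161.6/83)
    = 0.37459 × 0.28936 = 0.1084 m

S_c ≈ 108 mm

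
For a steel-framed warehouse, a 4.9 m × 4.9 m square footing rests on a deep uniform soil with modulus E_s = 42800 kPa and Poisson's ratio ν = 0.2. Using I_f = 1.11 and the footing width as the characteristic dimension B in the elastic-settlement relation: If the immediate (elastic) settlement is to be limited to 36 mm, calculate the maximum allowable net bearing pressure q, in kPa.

q ≈ 295 kPa

S_e = q·B·(1−ν²)/E_s · I_f  ⇒  q = S_e·E_s / (B·(1−ν²)·I_f).
q = 0.036 × 42800 / (4.9 × 0.96 × 1.11) = 295.1 kPa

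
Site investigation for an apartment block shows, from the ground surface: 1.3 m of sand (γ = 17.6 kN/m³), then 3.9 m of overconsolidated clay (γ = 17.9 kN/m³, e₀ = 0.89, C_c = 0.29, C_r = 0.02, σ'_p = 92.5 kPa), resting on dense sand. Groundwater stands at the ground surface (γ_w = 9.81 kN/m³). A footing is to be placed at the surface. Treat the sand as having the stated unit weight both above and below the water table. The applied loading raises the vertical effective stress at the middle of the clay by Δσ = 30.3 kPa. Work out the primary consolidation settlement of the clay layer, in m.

Mid-depth of clay below the ground surface: z = 1.3 + 3.9/2 = 3.25 m.
Total vertical stress at mid-clay: σ_v = 17.6×1.3 + 17.9×1.95 = 57.785 kPa.
Pore pressure: u = 9.81×(3.25 − 0) = 31.883 kPa.
Initial effective stress: σ'_0 = σ_v − u = 57.785 − 31.883 = 25.902 kPa.
Final effective stress: σ'_f = 25.902 + 30.3 = 56.202 kPa.
σ'_f = 56.202 ≤ σ'_p = 92.5 kPa, so the clay remains overconsolidated and only the recompression index applies:
S_c = C_r·H/(1+e₀)·log₁₀(σ'_f/σ'_0) = 0.02×3.9/1.89×log₁₀(56.202/25.902)
    = 0.04127 × 0.33642 = 0.01388 m

S_c ≈ 0.0139 m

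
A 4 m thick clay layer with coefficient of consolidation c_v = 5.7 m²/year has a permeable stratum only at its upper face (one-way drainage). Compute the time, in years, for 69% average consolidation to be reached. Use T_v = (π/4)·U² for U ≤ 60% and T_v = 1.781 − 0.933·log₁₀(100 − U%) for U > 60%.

Drainage path length: H_d = H = 4 m (single drainage).
U > 60%: T_v = 1.781 − 0.933·log₁₀(100 − 69) = 0.38956.
t = T_v·H_d²/c_v = 0.38956×4²/5.7 = 1.094 years.

t ≈ 1.09 years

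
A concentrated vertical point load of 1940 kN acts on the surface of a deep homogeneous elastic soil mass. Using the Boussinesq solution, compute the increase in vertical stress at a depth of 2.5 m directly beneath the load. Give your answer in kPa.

Boussinesq vertical stress below a point load on an elastic half-space:
Δσ_z = 3P/(2πz²) · [1 + (r/z)²]^(−5/2)
r/z = 0/2.5 = 0; [1+(r/z)²]^(−5/2) = 1.
Δσ_z = 3×1940/(2π×2.5²) × 1 = 148.21 × 1 = 148.2 kPa

Δσ_z ≈ 148 kPa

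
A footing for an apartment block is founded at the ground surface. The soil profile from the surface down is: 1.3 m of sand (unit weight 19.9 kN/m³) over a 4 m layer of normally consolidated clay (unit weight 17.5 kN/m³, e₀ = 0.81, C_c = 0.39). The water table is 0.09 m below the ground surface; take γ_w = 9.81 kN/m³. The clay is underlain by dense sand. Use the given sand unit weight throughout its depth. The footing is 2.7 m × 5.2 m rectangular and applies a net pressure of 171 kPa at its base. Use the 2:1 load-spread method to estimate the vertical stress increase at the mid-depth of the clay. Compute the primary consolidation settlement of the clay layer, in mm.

Mid-depth of clay below the ground surface: z = 1.3 + 4/2 = 3.3 m.
Total vertical stress at mid-clay: σ_v = 19.9×1.3 + 17.5×2 = 60.87 kPa.
Pore pressure: u = 9.81×(3.3 − 0.09) = 31.49 kPa.
Initial effective stress: σ'_0 = σ_v − u = 60.87 − 31.49 = 29.38 kPa.
Stress increase at mid-clay by the 2:1 spreading method:
Δσ = qBL/((B+z)(L+z)) = 171×2.7×5.2/((2.7+3.3)(5.2+3.3)) = 47.075 kPa
Final effective stress: σ'_f = σ'_0 + Δσ = 29.38 + 47.075 = 76.455 kPa.
Normally consolidated clay, so the full stress increment lies on the virgin compression line:
S_c = C_c·H/(1+e₀)·log₁₀(σ'_f/σ'_0) = 0.39×4/(1+0.81)×log₁₀(76.455/29.38)
    = 0.86188 × 0.41535 = 0.358 m

S_c ≈ 358 mm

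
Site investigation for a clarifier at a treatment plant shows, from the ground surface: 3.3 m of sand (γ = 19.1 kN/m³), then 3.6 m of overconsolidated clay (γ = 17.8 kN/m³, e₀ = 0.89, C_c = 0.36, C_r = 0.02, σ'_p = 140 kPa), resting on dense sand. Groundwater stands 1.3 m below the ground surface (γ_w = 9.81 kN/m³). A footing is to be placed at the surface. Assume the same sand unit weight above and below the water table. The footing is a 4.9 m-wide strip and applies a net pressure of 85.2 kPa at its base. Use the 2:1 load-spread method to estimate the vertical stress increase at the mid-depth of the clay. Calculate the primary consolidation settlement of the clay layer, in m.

Mid-depth of clay below the ground surface: z = 3.3 + 3.6/2 = 5.1 m.
Total vertical stress at mid-clay: σ_v = 19.1×3.3 + 17.8×1.8 = 95.07 kPa.
Pore pressure: u = 9.81×(5.1 − 1.3) = 37.278 kPa.
Initial effective stress: σ'_0 = σ_v − u = 95.07 − 37.278 = 57.792 kPa.
Stress increase at mid-clay by the 2:1 spreading method:
Δσ = qB/(B+z) = 85.2×4.9/(4.9+5.1) = 41.748 kPa
Final effective stress: σ'_f = 57.792 + 41.748 = 99.54 kPa.
σ'_f = 99.54 ≤ σ'_p = 140 kPa, so the clay remains overconsolidated and only the recompression index applies:
S_c = C_r·H/(1+e₀)·log₁₀(σ'_f/σ'_0) = 0.02×3.6/1.89×log₁₀(99.54/57.792)
    = 0.038096 × 0.23613 = 0.008996 m

S_c ≈ 0.009 m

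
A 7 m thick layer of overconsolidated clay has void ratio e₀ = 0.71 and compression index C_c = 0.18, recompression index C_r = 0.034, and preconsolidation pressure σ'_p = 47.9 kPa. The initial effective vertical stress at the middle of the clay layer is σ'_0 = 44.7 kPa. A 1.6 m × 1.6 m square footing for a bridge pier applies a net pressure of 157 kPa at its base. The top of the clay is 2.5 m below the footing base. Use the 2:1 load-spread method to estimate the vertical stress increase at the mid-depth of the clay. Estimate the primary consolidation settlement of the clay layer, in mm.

S_c ≈ 28.3 mm

Mid-depth of clay below the footing base: z = 2.5 + 7/2 = 6 m.
Stress increase at mid-clay by the 2:1 spreading method:
Δσ = qBL/((B+z)(L+z)) = 157×1.6×1.6/((1.6+6)(1.6+6)) = 6.9584 kPa
Final effective stress: σ'_f = 44.7 + 6.9584 = 51.658 kPa.
σ'_f = 51.658 > σ'_p = 47.9 kPa, so the stress path crosses the preconsolidation pressure — recompression up to σ'_p, then virgin compression beyond:
S_c = H/(1+e₀)·[C_r·log₁₀(σ'_p/σ'_0) + C_c·log₁₀(σ'_f/σ'_p)]
    = 7/1.71 × [0.034×log₁₀(47.9/44.7) + 0.18×log₁₀(51.658/47.9)]
    = 4.0936 × [0.001021 + 0.0059044] = 0.02835 m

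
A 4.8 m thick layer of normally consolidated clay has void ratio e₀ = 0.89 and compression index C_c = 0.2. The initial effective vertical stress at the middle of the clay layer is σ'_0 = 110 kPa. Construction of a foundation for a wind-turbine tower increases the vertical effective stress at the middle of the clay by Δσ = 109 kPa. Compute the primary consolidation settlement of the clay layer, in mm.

S_c ≈ 152 mm

Final effective stress: σ'_f = σ'_0 + Δσ = 110 + 109 = 219 kPa.
Normally consolidated clay, so the full stress increment lies on the virgin compression line:
S_c = C_c·H/(1+e₀)·log₁₀(σ'_f/σ'_0) = 0.2×4.8/(1+0.89)×log₁₀(219/110)
    = 0.50794 × 0.29905 = 0.1519 m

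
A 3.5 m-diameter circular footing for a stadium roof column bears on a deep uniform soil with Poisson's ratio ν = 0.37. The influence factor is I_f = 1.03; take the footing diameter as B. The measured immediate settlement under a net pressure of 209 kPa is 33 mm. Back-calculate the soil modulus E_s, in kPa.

S_e = q·B·(1−ν²)/E_s · I_f  ⇒  E_s = q·B·(1−ν²)·I_f / S_e.
E_s = 209 × 3.5 × 0.8631 × 1.03 / 0.033 = 19710 kPa

E_s ≈ 19700 kPa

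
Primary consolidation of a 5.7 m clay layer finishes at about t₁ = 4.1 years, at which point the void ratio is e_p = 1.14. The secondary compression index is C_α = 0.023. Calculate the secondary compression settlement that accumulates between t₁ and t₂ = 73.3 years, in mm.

S_s ≈ 76.7 mm

Secondary compression: S_s = C_α·H/(1+e_p)·log₁₀(t₂/t₁)
S_s = 0.023×5.7/(1+1.14)×log₁₀(73.3/4.1)
    = 0.06126 × 1.252 = 0.07672 m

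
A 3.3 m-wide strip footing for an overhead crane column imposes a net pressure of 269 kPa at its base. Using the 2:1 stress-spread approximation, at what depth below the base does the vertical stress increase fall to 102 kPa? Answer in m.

z ≈ 5.4 m

2:1 spreading — at depth z the loaded area has grown by z in each plan dimension:
qB/(B+z) = Δσ_z ⇒ z = qB/Δσ_z − B = 269×3.3/102 − 3.3 = 5.403 m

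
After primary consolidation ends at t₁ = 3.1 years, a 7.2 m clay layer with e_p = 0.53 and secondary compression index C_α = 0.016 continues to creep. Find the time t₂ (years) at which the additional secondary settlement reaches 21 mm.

S_s = C_α·H/(1+e_p)·log₁₀(t₂/t₁) ⇒ log₁₀(t₂/t₁) = S_s·(1+e_p)/(C_α·H).
log₁₀(t₂/t₁) = 0.021 × (1+0.53) / (0.016×7.2) = 0.2789
t₂ = t₁ × 10^0.2789 = 3.1 × 1.901 = 5.892 years

t₂ ≈ 5.89 years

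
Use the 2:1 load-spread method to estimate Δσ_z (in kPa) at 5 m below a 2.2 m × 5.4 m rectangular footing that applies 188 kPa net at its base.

By the 2:1 method the load spreads at 1 horizontal : 2 vertical, so at depth z the loaded area has grown by z in each plan dimension:
Δσ = qBL/((B+z)(L+z)) = 188×2.2×5.4/((2.2+5)(5.4+5)) = 29.827 kPa

Δσ_z ≈ 29.8 kPa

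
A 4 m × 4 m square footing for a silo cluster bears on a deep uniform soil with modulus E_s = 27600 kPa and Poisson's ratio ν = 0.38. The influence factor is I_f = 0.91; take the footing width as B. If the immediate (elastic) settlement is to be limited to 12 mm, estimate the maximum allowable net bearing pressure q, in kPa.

S_e = q·B·(1−ν²)/E_s · I_f  ⇒  q = S_e·E_s / (B·(1−ν²)·I_f).
q = 0.012 × 27600 / (4 × 0.8556 × 0.91) = 106.3 kPa

q ≈ 106 kPa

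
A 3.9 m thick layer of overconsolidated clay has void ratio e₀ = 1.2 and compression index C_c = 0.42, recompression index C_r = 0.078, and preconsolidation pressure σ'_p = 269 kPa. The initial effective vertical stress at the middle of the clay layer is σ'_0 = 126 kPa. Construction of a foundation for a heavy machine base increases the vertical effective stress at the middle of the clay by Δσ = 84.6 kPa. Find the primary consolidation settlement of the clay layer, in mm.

Final effective stress: σ'_f = 126 + 84.6 = 210.6 kPa.
σ'_f = 210.6 ≤ σ'_p = 269 kPa, so the clay remains overconsolidated and only the recompression index applies:
S_c = C_r·H/(1+e₀)·log₁₀(σ'_f/σ'_0) = 0.078×3.9/2.2×log₁₀(210.6/126)
    = 0.13827 × 0.22309 = 0.03085 m

S_c ≈ 30.8 mm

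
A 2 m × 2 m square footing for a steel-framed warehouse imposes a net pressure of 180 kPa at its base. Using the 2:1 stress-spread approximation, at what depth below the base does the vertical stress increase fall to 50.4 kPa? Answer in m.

z ≈ 1.78 m

2:1 spreading — at depth z the loaded area has grown by z in each plan dimension:
qB²/(B+z)² = Δσ_z ⇒ z = B(√(q/Δσ_z) − 1) = 2×(√(180/50.4) − 1) = 1.78 m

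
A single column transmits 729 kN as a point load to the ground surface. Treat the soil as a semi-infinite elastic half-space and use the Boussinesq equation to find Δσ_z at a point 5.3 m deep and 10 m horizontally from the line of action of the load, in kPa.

Δσ_z ≈ 0.279 kPa

Boussinesq vertical stress below a point load on an elastic half-space:
Δσ_z = 3P/(2πz²) · [1 + (r/z)²]^(−5/2)
r/z = 10/5.3 = 1.8868; [1+(r/z)²]^(−5/2) = 0.022521.
Δσ_z = 3×729/(2π×5.3²) × 0.022521 = 12.391 × 0.022521 = 0.2791 kPa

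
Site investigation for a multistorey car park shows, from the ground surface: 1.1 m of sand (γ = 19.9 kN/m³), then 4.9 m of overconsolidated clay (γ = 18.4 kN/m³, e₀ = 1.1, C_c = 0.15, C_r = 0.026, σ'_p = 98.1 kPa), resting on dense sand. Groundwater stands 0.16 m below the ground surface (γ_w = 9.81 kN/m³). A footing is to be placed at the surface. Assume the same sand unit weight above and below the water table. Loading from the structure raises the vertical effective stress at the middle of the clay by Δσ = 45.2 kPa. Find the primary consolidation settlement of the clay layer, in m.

S_c ≈ 0.0224 m

Mid-depth of clay below the ground surface: z = 1.1 + 4.9/2 = 3.55 m.
Total vertical stress at mid-clay: σ_v = 19.9×1.1 + 18.4×2.45 = 66.97 kPa.
Pore pressure: u = 9.81×(3.55 − 0.16) = 33.256 kPa.
Initial effective stress: σ'_0 = σ_v − u = 66.97 − 33.256 = 33.714 kPa.
Final effective stress: σ'_f = 33.714 + 45.2 = 78.914 kPa.
σ'_f = 78.914 ≤ σ'_p = 98.1 kPa, so the clay remains overconsolidated and only the recompression index applies:
S_c = C_r·H/(1+e₀)·log₁₀(σ'_f/σ'_0) = 0.026×4.9/2.1×log₁₀(78.914/33.714)
    = 0.060666 × 0.36934 = 0.02241 m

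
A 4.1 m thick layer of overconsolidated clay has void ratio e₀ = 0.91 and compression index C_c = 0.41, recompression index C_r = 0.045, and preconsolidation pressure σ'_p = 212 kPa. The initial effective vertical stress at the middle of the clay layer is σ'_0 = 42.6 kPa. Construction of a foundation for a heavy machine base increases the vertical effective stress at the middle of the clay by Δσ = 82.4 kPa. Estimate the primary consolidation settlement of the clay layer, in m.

Final effective stress: σ'_f = 42.6 + 82.4 = 125 kPa.
σ'_f = 125 ≤ σ'_p = 212 kPa, so the clay remains overconsolidated and only the recompression index applies:
S_c = C_r·H/(1+e₀)·log₁₀(σ'_f/σ'_0) = 0.045×4.1/1.91×log₁₀(125/42.6)
    = 0.096597 × 0.4675 = 0.04516 m

S_c ≈ 0.0452 m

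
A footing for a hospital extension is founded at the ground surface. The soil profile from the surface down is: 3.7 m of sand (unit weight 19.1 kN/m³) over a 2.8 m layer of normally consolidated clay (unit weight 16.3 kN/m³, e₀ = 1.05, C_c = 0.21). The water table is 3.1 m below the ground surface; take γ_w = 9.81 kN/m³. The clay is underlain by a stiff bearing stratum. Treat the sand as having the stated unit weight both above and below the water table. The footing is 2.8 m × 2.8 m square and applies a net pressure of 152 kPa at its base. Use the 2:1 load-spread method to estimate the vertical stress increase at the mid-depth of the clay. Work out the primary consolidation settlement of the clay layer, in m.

S_c ≈ 0.0286 m

Mid-depth of clay below the ground surface: z = 3.7 + 2.8/2 = 5.1 m.
Total vertical stress at mid-clay: σ_v = 19.1×3.7 + 16.3×1.4 = 93.49 kPa.
Pore pressure: u = 9.81×(5.1 − 3.1) = 19.62 kPa.
Initial effective stress: σ'_0 = σ_v − u = 93.49 − 19.62 = 73.87 kPa.
Stress increase at mid-clay by the 2:1 spreading method:
Δσ = qBL/((B+z)(L+z)) = 152×2.8×2.8/((2.8+5.1)(2.8+5.1)) = 19.094 kPa
Final effective stress: σ'_f = σ'_0 + Δσ = 73.87 + 19.094 = 92.964 kPa.
Normally consolidated clay, so the full stress increment lies on the virgin compression line:
S_c = C_c·H/(1+e₀)·log₁₀(σ'_f/σ'_0) = 0.21×2.8/(1+1.05)×log₁₀(92.964/73.87)
    = 0.28683 × 0.099847 = 0.02864 m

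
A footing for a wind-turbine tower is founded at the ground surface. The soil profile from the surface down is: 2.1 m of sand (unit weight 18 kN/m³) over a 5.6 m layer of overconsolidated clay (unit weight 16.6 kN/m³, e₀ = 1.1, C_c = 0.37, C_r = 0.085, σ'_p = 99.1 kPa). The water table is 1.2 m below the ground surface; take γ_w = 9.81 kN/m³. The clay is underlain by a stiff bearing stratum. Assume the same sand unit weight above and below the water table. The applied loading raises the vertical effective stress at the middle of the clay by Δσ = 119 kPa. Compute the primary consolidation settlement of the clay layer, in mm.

S_c ≈ 295 mm

Mid-depth of clay below the ground surface: z = 2.1 + 5.6/2 = 4.9 m.
Total vertical stress at mid-clay: σ_v = 18×2.1 + 16.6×2.8 = 84.28 kPa.
Pore pressure: u = 9.81×(4.9 − 1.2) = 36.297 kPa.
Initial effective stress: σ'_0 = σ_v − u = 84.28 − 36.297 = 47.983 kPa.
Final effective stress: σ'_f = 47.983 + 119 = 166.98 kPa.
σ'_f = 166.98 > σ'_p = 99.1 kPa, so the stress path crosses the preconsolidation pressure — recompression up to σ'_p, then virgin compression beyond:
S_c = H/(1+e₀)·[C_r·log₁₀(σ'_p/σ'_0) + C_c·log₁₀(σ'_f/σ'_p)]
    = 5.6/2.1 × [0.085×log₁₀(99.1/47.983) + 0.37×log₁₀(166.98/99.1)]
    = 2.6667 × [0.026774 + 0.083839] = 0.295 m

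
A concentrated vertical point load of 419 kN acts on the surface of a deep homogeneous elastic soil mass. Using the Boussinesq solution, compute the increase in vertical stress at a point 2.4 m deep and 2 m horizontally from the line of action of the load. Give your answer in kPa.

Boussinesq vertical stress below a point load on an elastic half-space:
Δσ_z = 3P/(2πz²) · [1 + (r/z)²]^(−5/2)
r/z = 2/2.4 = 0.83333; [1+(r/z)²]^(−5/2) = 0.26757.
Δσ_z = 3×419/(2π×2.4²) × 0.26757 = 34.732 × 0.26757 = 9.293 kPa

Δσ_z ≈ 9.29 kPa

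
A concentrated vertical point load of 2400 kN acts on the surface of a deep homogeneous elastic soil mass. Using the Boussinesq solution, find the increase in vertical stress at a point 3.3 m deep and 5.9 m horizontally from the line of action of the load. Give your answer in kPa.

Δσ_z ≈ 2.92 kPa

Boussinesq vertical stress below a point load on an elastic half-space:
Δσ_z = 3P/(2πz²) · [1 + (r/z)²]^(−5/2)
r/z = 5.9/3.3 = 1.7879; [1+(r/z)²]^(−5/2) = 0.027719.
Δσ_z = 3×2400/(2π×3.3²) × 0.027719 = 105.23 × 0.027719 = 2.917 kPa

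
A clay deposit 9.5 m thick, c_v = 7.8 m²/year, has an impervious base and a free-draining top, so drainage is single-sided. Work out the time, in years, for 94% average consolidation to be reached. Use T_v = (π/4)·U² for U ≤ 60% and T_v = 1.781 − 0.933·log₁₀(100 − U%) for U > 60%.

Drainage path length: H_d = H = 9.5 m (single drainage).
U > 60%: T_v = 1.781 − 0.933·log₁₀(100 − 94) = 1.055.
t = T_v·H_d²/c_v = 1.055×9.5²/7.8 = 12.21 years.

t ≈ 12.2 years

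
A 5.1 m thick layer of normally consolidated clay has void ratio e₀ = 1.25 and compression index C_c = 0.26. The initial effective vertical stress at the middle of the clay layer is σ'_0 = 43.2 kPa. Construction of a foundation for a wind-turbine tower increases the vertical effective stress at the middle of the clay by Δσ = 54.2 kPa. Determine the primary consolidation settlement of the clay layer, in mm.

S_c ≈ 208 mm

Final effective stress: σ'_f = σ'_0 + Δσ = 43.2 + 54.2 = 97.4 kPa.
Normally consolidated clay, so the full stress increment lies on the virgin compression line:
S_c = C_c·H/(1+e₀)·log₁₀(σ'_f/σ'_0) = 0.26×5.1/(1+1.25)×log₁₀(97.4/43.2)
    = 0.58933 × 0.35308 = 0.2081 m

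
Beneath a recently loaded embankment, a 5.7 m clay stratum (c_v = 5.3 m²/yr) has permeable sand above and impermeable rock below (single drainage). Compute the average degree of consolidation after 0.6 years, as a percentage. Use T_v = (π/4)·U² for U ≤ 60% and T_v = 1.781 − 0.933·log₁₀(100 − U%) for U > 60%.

Drainage path length: H_d = H = 5.7 m (single drainage).
T_v = c_v·t/H_d² = 5.3×0.6/5.7² = 0.097876.
T_v = 0.097876 corresponds to the U ≤ 60% branch:
U = √(4T_v/π) = 0.353

U ≈ 35.3 %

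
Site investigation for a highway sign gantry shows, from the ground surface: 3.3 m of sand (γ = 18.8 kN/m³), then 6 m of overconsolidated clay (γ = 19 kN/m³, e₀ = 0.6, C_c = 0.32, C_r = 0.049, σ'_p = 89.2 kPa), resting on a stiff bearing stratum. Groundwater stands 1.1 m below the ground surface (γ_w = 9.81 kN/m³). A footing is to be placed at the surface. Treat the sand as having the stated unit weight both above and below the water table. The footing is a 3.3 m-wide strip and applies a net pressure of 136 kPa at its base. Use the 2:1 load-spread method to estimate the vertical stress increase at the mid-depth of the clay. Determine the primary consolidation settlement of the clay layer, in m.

S_c ≈ 0.153 m

Mid-depth of clay below the ground surface: z = 3.3 + 6/2 = 6.3 m.
Total vertical stress at mid-clay: σ_v = 18.8×3.3 + 19×3 = 119.04 kPa.
Pore pressure: u = 9.81×(6.3 − 1.1) = 51.012 kPa.
Initial effective stress: σ'_0 = σ_v − u = 119.04 − 51.012 = 68.028 kPa.
Stress increase at mid-clay by the 2:1 spreading method:
Δσ = qB/(B+z) = 136×3.3/(3.3+6.3) = 46.75 kPa
Final effective stress: σ'_f = 68.028 + 46.75 = 114.78 kPa.
σ'_f = 114.78 > σ'_p = 89.2 kPa, so the stress path crosses the preconsolidation pressure — recompression up to σ'_p, then virgin compression beyond:
S_c = H/(1+e₀)·[C_r·log₁₀(σ'_p/σ'_0) + C_c·log₁₀(σ'_f/σ'_p)]
    = 6/1.6 × [0.049×log₁₀(89.2/68.028) + 0.32×log₁₀(114.78/89.2)]
    = 3.75 × [0.0057662 + 0.03504] = 0.153 m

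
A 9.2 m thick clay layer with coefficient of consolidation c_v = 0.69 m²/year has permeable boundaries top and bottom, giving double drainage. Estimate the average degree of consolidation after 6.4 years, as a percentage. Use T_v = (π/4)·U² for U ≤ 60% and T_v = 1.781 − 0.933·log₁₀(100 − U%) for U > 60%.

U ≈ 51.5 %

Drainage path length: H_d = H/2 = 4.6 m (double drainage).
T_v = c_v·t/H_d² = 0.69×6.4/4.6² = 0.2087.
T_v = 0.2087 corresponds to the U ≤ 60% branch:
U = √(4T_v/π) = 0.5155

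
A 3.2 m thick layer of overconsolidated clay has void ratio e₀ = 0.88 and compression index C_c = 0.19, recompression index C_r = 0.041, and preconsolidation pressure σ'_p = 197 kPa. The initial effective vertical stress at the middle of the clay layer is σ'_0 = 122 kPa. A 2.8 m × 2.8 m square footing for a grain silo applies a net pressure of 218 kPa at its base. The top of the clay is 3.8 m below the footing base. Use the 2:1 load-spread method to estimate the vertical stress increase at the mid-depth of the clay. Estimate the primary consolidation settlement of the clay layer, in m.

Mid-depth of clay below the footing base: z = 3.8 + 3.2/2 = 5.4 m.
Stress increase at mid-clay by the 2:1 spreading method:
Δσ = qBL/((B+z)(L+z)) = 218×2.8×2.8/((2.8+5.4)(2.8+5.4)) = 25.418 kPa
Final effective stress: σ'_f = 122 + 25.418 = 147.42 kPa.
σ'_f = 147.42 ≤ σ'_p = 197 kPa, so the clay remains overconsolidated and only the recompression index applies:
S_c = C_r·H/(1+e₀)·log₁₀(σ'_f/σ'_0) = 0.041×3.2/1.88×log₁₀(147.42/122)
    = 0.069786 × 0.082197 = 0.005736 m

S_c ≈ 0.00574 m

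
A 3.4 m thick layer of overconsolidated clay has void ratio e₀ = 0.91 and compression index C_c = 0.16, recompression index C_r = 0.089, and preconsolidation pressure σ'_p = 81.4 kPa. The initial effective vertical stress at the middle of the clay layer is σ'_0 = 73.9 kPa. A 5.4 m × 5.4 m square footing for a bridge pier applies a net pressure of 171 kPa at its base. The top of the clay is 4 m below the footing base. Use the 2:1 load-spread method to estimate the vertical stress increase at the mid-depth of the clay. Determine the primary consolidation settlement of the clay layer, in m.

Mid-depth of clay below the footing base: z = 4 + 3.4/2 = 5.7 m.
Stress increase at mid-clay by the 2:1 spreading method:
Δσ = qBL/((B+z)(L+z)) = 171×5.4×5.4/((5.4+5.7)(5.4+5.7)) = 40.47 kPa
Final effective stress: σ'_f = 73.9 + 40.47 = 114.37 kPa.
σ'_f = 114.37 > σ'_p = 81.4 kPa, so the stress path crosses the preconsolidation pressure — recompression up to σ'_p, then virgin compression beyond:
S_c = H/(1+e₀)·[C_r·log₁₀(σ'_p/σ'_0) + C_c·log₁₀(σ'_f/σ'_p)]
    = 3.4/1.91 × [0.089×log₁₀(81.4/73.9) + 0.16×log₁₀(114.37/81.4)]
    = 1.7801 × [0.0037362 + 0.02363] = 0.04871 m

S_c ≈ 0.0487 m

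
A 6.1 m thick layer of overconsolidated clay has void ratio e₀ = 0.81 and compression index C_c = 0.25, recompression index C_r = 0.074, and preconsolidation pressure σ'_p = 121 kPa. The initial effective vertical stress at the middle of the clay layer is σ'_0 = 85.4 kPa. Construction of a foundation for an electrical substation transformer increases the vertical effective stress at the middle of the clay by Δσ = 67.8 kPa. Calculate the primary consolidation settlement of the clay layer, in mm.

Final effective stress: σ'_f = 85.4 + 67.8 = 153.2 kPa.
σ'_f = 153.2 > σ'_p = 121 kPa, so the stress path crosses the preconsolidation pressure — recompression up to σ'_p, then virgin compression beyond:
S_c = H/(1+e₀)·[C_r·log₁₀(σ'_p/σ'_0) + C_c·log₁₀(σ'_f/σ'_p)]
    = 6.1/1.81 × [0.074×log₁₀(121/85.4) + 0.25×log₁₀(153.2/121)]
    = 3.3702 × [0.011198 + 0.025618] = 0.1241 m

S_c ≈ 124 mm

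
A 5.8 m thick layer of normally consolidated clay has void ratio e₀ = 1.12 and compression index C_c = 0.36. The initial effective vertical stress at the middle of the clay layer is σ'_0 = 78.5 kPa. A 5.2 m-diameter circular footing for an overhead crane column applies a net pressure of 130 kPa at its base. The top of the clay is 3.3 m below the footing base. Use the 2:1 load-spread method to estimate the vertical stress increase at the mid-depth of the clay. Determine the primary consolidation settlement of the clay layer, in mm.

Mid-depth of clay below the footing base: z = 3.3 + 5.8/2 = 6.2 m.
Stress increase at mid-clay by the 2:1 spreading method:
Δσ ≈ qD²/(D+z)² = 130×5.2²/(5.2+6.2)² = 27.048 kPa
Final effective stress: σ'_f = σ'_0 + Δσ = 78.5 + 27.048 = 105.55 kPa.
Normally consolidated clay, so the full stress increment lies on the virgin compression line:
S_c = C_c·H/(1+e₀)·log₁₀(σ'_f/σ'_0) = 0.36×5.8/(1+1.12)×log₁₀(105.55/78.5)
    = 0.98491 × 0.12859 = 0.1266 m

S_c ≈ 127 mm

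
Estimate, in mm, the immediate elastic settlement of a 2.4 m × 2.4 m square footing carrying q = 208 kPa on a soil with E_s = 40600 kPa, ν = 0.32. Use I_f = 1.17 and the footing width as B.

Immediate (elastic) settlement: S_e = q·B·(1−ν²)/E_s · I_f.
S_e = 208 × 2.4 × (1 − 0.32²) / 40600 × 1.17
    = 208 × 2.4 × 0.8976 / 40600 × 1.17
    = 0.01291 m = 12.91 mm

S_e ≈ 12.9 mm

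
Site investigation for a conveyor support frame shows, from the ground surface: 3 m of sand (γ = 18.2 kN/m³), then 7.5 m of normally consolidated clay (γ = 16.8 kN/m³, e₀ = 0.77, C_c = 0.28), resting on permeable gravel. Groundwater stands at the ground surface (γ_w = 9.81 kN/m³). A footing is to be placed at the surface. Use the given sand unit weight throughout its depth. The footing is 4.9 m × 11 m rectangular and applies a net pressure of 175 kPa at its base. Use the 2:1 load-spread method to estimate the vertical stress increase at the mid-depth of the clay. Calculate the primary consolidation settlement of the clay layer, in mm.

Mid-depth of clay below the ground surface: z = 3 + 7.5/2 = 6.75 m.
Total vertical stress at mid-clay: σ_v = 18.2×3 + 16.8×3.75 = 117.6 kPa.
Pore pressure: u = 9.81×(6.75 − 0) = 66.218 kPa.
Initial effective stress: σ'_0 = σ_v − u = 117.6 − 66.218 = 51.382 kPa.
Stress increase at mid-clay by the 2:1 spreading method:
Δσ = qBL/((B+z)(L+z)) = 175×4.9×11/((4.9+6.75)(11+6.75)) = 45.614 kPa
Final effective stress: σ'_f = σ'_0 + Δσ = 51.382 + 45.614 = 96.996 kPa.
Normally consolidated clay, so the full stress increment lies on the virgin compression line:
S_c = C_c·H/(1+e₀)·log₁₀(σ'_f/σ'_0) = 0.28×7.5/(1+0.77)×log₁₀(96.996/51.382)
    = 1.1864 × 0.27594 = 0.3274 m

S_c ≈ 327 mm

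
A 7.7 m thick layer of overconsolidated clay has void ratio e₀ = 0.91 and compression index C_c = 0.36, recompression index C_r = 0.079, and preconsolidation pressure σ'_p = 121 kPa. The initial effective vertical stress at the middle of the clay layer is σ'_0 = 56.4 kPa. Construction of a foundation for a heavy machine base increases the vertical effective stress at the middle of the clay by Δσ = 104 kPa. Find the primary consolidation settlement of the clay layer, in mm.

Final effective stress: σ'_f = 56.4 + 104 = 160.4 kPa.
σ'_f = 160.4 > σ'_p = 121 kPa, so the stress path crosses the preconsolidation pressure — recompression up to σ'_p, then virgin compression beyond:
S_c = H/(1+e₀)·[C_r·log₁₀(σ'_p/σ'_0) + C_c·log₁₀(σ'_f/σ'_p)]
    = 7.7/1.91 × [0.079×log₁₀(121/56.4) + 0.36×log₁₀(160.4/121)]
    = 4.0314 × [0.026189 + 0.044071] = 0.2832 m

S_c ≈ 283 mm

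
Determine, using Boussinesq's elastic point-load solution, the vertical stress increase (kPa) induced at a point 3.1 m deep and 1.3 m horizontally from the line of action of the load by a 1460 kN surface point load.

Δσ_z ≈ 48.4 kPa

Boussinesq vertical stress below a point load on an elastic half-space:
Δσ_z = 3P/(2πz²) · [1 + (r/z)²]^(−5/2)
r/z = 1.3/3.1 = 0.41935; [1+(r/z)²]^(−5/2) = 0.66698.
Δσ_z = 3×1460/(2π×3.1²) × 0.66698 = 72.539 × 0.66698 = 48.38 kPa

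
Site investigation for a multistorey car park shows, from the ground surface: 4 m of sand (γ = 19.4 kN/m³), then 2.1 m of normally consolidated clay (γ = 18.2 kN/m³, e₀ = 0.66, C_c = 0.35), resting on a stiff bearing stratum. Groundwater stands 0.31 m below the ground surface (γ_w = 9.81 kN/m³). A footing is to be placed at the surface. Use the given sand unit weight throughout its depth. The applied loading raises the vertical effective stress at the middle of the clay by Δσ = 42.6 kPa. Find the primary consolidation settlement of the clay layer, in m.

Mid-depth of clay below the ground surface: z = 4 + 2.1/2 = 5.05 m.
Total vertical stress at mid-clay: σ_v = 19.4×4 + 18.2×1.05 = 96.71 kPa.
Pore pressure: u = 9.81×(5.05 − 0.31) = 46.499 kPa.
Initial effective stress: σ'_0 = σ_v − u = 96.71 − 46.499 = 50.211 kPa.
Final effective stress: σ'_f = σ'_0 + Δσ = 50.211 + 42.6 = 92.811 kPa.
Normally consolidated clay, so the full stress increment lies on the virgin compression line:
S_c = C_c·H/(1+e₀)·log₁₀(σ'_f/σ'_0) = 0.35×2.1/(1+0.66)×log₁₀(92.811/50.211)
    = 0.44277 × 0.2668 = 0.1181 m

S_c ≈ 0.118 m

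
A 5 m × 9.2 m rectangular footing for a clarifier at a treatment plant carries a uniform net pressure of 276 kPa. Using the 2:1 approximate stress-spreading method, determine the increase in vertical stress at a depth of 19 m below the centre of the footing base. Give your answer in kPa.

By the 2:1 method the load spreads at 1 horizontal : 2 vertical, so at depth z the loaded area has grown by z in each plan dimension:
Δσ = qBL/((B+z)(L+z)) = 276×5×9.2/((5+19)(9.2+19)) = 18.759 kPa

Δσ_z ≈ 18.8 kPa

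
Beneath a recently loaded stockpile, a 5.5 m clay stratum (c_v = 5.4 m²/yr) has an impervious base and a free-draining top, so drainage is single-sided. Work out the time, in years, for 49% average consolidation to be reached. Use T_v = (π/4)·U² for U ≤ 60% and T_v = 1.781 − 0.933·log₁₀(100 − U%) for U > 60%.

t ≈ 1.06 years

Drainage path length: H_d = H = 5.5 m (single drainage).
U ≤ 60%: T_v = (π/4)·U² = (π/4)×0.49² = 0.18857.
t = T_v·H_d²/c_v = 0.18857×5.5²/5.4 = 1.056 years.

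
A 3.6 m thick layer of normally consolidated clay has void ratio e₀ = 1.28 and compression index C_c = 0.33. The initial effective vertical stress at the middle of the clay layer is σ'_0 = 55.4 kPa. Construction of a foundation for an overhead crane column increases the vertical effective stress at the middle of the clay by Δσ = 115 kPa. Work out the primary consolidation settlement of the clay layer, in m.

Final effective stress: σ'_f = σ'_0 + Δσ = 55.4 + 115 = 170.4 kPa.
Normally consolidated clay, so the full stress increment lies on the virgin compression line:
S_c = C_c·H/(1+e₀)·log₁₀(σ'_f/σ'_0) = 0.33×3.6/(1+1.28)×log₁₀(170.4/55.4)
    = 0.52105 × 0.48796 = 0.2543 m

S_c ≈ 0.254 m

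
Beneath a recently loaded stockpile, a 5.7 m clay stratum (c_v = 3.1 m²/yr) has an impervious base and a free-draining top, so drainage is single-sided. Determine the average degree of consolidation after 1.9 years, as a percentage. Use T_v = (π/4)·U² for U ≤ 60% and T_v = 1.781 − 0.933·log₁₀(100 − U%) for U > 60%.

Drainage path length: H_d = H = 5.7 m (single drainage).
T_v = c_v·t/H_d² = 3.1×1.9/5.7² = 0.18129.
T_v = 0.18129 corresponds to the U ≤ 60% branch:
U = √(4T_v/π) = 0.4804

U ≈ 48 %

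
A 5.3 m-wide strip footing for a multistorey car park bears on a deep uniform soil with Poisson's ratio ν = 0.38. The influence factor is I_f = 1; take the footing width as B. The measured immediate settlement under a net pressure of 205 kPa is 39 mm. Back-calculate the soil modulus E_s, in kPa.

E_s ≈ 23800 kPa

S_e = q·B·(1−ν²)/E_s · I_f  ⇒  E_s = q·B·(1−ν²)·I_f / S_e.
E_s = 205 × 5.3 × 0.8556 × 1 / 0.039 = 23840 kPa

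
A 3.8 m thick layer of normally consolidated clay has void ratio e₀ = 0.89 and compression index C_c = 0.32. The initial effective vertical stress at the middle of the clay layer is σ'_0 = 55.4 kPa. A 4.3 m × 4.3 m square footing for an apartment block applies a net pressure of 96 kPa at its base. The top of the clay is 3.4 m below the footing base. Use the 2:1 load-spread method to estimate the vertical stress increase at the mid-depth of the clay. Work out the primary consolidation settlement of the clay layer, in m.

S_c ≈ 0.0834 m

Mid-depth of clay below the footing base: z = 3.4 + 3.8/2 = 5.3 m.
Stress increase at mid-clay by the 2:1 spreading method:
Δσ = qBL/((B+z)(L+z)) = 96×4.3×4.3/((4.3+5.3)(4.3+5.3)) = 19.26 kPa
Final effective stress: σ'_f = σ'_0 + Δσ = 55.4 + 19.26 = 74.66 kPa.
Normally consolidated clay, so the full stress increment lies on the virgin compression line:
S_c = C_c·H/(1+e₀)·log₁₀(σ'_f/σ'_0) = 0.32×3.8/(1+0.89)×log₁₀(74.66/55.4)
    = 0.64339 × 0.12958 = 0.08337 m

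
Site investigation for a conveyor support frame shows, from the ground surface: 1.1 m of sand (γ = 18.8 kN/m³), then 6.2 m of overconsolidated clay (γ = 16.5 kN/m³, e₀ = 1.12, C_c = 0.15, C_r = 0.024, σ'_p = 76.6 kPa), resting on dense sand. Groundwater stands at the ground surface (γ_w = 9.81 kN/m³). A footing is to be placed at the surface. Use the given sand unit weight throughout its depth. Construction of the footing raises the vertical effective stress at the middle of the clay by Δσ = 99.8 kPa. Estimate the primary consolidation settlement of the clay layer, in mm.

Mid-depth of clay below the ground surface: z = 1.1 + 6.2/2 = 4.2 m.
Total vertical stress at mid-clay: σ_v = 18.8×1.1 + 16.5×3.1 = 71.83 kPa.
Pore pressure: u = 9.81×(4.2 − 0) = 41.202 kPa.
Initial effective stress: σ'_0 = σ_v − u = 71.83 − 41.202 = 30.628 kPa.
Final effective stress: σ'_f = 30.628 + 99.8 = 130.43 kPa.
σ'_f = 130.43 > σ'_p = 76.6 kPa, so the stress path crosses the preconsolidation pressure — recompression up to σ'_p, then virgin compression beyond:
S_c = H/(1+e₀)·[C_r·log₁₀(σ'_p/σ'_0) + C_c·log₁₀(σ'_f/σ'_p)]
    = 6.2/2.12 × [0.024×log₁₀(76.6/30.628) + 0.15×log₁₀(130.43/76.6)]
    = 2.9245 × [0.0095546 + 0.034672] = 0.1293 m

S_c ≈ 129 mm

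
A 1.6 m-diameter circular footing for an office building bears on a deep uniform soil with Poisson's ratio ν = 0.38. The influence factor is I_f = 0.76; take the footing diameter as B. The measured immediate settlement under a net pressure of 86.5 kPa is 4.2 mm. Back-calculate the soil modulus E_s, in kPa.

E_s ≈ 21400 kPa

S_e = q·B·(1−ν²)/E_s · I_f  ⇒  E_s = q·B·(1−ν²)·I_f / S_e.
E_s = 86.5 × 1.6 × 0.8556 × 0.76 / 0.0042 = 21430 kPa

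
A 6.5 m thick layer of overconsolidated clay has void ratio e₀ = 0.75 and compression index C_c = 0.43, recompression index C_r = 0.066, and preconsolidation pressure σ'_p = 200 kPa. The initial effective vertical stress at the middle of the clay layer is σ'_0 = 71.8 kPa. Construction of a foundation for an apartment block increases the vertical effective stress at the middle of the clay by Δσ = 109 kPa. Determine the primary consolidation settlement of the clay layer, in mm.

S_c ≈ 98.3 mm

Final effective stress: σ'_f = 71.8 + 109 = 180.8 kPa.
σ'_f = 180.8 ≤ σ'_p = 200 kPa, so the clay remains overconsolidated and only the recompression index applies:
S_c = C_r·H/(1+e₀)·log₁₀(σ'_f/σ'_0) = 0.066×6.5/1.75×log₁₀(180.8/71.8)
    = 0.24514 × 0.40107 = 0.09832 m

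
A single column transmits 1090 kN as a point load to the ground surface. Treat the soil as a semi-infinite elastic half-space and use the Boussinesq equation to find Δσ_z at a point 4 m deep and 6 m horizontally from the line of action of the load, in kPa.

Boussinesq vertical stress below a point load on an elastic half-space:
Δσ_z = 3P/(2πz²) · [1 + (r/z)²]^(−5/2)
r/z = 6/4 = 1.5; [1+(r/z)²]^(−5/2) = 0.052516.
Δσ_z = 3×1090/(2π×4²) × 0.052516 = 32.527 × 0.052516 = 1.708 kPa

Δσ_z ≈ 1.71 kPa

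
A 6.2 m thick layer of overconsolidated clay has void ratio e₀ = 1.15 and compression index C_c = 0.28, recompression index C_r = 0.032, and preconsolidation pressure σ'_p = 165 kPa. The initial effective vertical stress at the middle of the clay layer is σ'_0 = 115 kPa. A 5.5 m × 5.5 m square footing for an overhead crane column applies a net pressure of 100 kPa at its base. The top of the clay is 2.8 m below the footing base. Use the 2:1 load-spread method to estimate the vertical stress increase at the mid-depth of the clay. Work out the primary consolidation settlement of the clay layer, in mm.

S_c ≈ 7.39 mm

Mid-depth of clay below the footing base: z = 2.8 + 6.2/2 = 5.9 m.
Stress increase at mid-clay by the 2:1 spreading method:
Δσ = qBL/((B+z)(L+z)) = 100×5.5×5.5/((5.5+5.9)(5.5+5.9)) = 23.276 kPa
Final effective stress: σ'_f = 115 + 23.276 = 138.28 kPa.
σ'_f = 138.28 ≤ σ'_p = 165 kPa, so the clay remains overconsolidated and only the recompression index applies:
S_c = C_r·H/(1+e₀)·log₁₀(σ'_f/σ'_0) = 0.032×6.2/2.15×log₁₀(138.28/115)
    = 0.092278 × 0.080062 = 0.007388 m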